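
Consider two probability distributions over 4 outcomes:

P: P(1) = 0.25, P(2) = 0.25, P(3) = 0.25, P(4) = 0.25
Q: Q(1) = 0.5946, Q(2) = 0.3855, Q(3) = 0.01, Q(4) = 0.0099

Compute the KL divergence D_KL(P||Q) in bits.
1.8569 bits

D_KL(P||Q) = Σ P(x) log₂(P(x)/Q(x))

Computing term by term:
  P(1)·log₂(P(1)/Q(1)) = 0.25·log₂(0.25/0.5946) = -0.31250
  P(2)·log₂(P(2)/Q(2)) = 0.25·log₂(0.25/0.3855) = -0.15620
  P(3)·log₂(P(3)/Q(3)) = 0.25·log₂(0.25/0.01) = 1.16096
  P(4)·log₂(P(4)/Q(4)) = 0.25·log₂(0.25/0.0099) = 1.16459

D_KL(P||Q) = -0.31250 - 0.15620 + 1.16096 + 1.16459 = 1.85685 ≈ 1.8569 bits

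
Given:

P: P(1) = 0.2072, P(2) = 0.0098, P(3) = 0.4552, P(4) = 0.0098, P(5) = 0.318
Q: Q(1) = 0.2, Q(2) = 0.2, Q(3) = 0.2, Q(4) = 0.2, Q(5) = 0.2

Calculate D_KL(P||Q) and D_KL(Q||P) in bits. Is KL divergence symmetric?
D_KL(P||Q) = 0.6781 bits, D_KL(Q||P) = 1.3591 bits. No, KL divergence is not symmetric.

D_KL(P||Q) = Σ P(x) log₂(P(x)/Q(x))

Computing term by term:
  P(1)·log₂(P(1)/Q(1)) = 0.2072·log₂(0.2072/0.2) = 0.01057
  P(2)·log₂(P(2)/Q(2)) = 0.0098·log₂(0.0098/0.2) = -0.04264
  P(3)·log₂(P(3)/Q(3)) = 0.4552·log₂(0.4552/0.2) = 0.54010
  P(4)·log₂(P(4)/Q(4)) = 0.0098·log₂(0.0098/0.2) = -0.04264
  P(5)·log₂(P(5)/Q(5)) = 0.318·log₂(0.318/0.2) = 0.21275

D_KL(P||Q) = 0.01057 - 0.04264 + 0.54010 - 0.04264 + 0.21275 = 0.67814 ≈ 0.6781 bits

D_KL(Q||P) = Σ Q(x) log₂(Q(x)/P(x))

Computing term by term:
  Q(1)·log₂(Q(1)/P(1)) = 0.2·log₂(0.2/0.2072) = -0.01020
  Q(2)·log₂(Q(2)/P(2)) = 0.2·log₂(0.2/0.0098) = 0.87021
  Q(3)·log₂(Q(3)/P(3)) = 0.2·log₂(0.2/0.4552) = -0.23730
  Q(4)·log₂(Q(4)/P(4)) = 0.2·log₂(0.2/0.0098) = 0.87021
  Q(5)·log₂(Q(5)/P(5)) = 0.2·log₂(0.2/0.318) = -0.13381

D_KL(Q||P) = -0.01020 + 0.87021 - 0.23730 + 0.87021 - 0.13381 = 1.35911 ≈ 1.3591 bits

These are NOT equal (difference: 0.6810 bits). KL divergence is asymmetric: D_KL(P||Q) ≠ D_KL(Q||P) in general.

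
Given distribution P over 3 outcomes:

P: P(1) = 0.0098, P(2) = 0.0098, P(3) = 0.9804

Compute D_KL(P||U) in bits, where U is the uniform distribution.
1.4262 bits

U(i) = 1/3 for all i

D_KL(P||U) = Σ P(x) log₂(P(x) / (1/3))
           = Σ P(x) log₂(P(x)) + log₂(3)
           = log₂(3) - H(P)

H(P) = -Σ P(x) log₂(P(x)):
  -P(1)·log₂(P(1)) = -(0.0098)·log₂(0.0098) = 0.06540
  -P(2)·log₂(P(2)) = -(0.0098)·log₂(0.0098) = 0.06540
  -P(3)·log₂(P(3)) = -(0.9804)·log₂(0.9804) = 0.02800
H(P) = 0.06540 + 0.06540 + 0.02800 = 0.15880 bits

log₂(3) = 1.58496 bits

D_KL(P||U) = 1.58496 - 0.15880 = 1.42616 ≈ 1.4262 bits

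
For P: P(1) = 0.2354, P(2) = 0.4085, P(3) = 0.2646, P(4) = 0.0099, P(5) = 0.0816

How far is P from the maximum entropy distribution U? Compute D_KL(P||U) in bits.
0.4346 bits

U(i) = 1/5 for all i

D_KL(P||U) = Σ P(x) log₂(P(x) / (1/5))
           = Σ P(x) log₂(P(x)) + log₂(5)
           = log₂(5) - H(P)

H(P) = -Σ P(x) log₂(P(x)):
  -P(1)·log₂(P(1)) = -(0.2354)·log₂(0.2354) = 0.49124
  -P(2)·log₂(P(2)) = -(0.4085)·log₂(0.4085) = 0.52762
  -P(3)·log₂(P(3)) = -(0.2646)·log₂(0.2646) = 0.50753
  -P(4)·log₂(P(4)) = -(0.0099)·log₂(0.0099) = 0.06592
  -P(5)·log₂(P(5)) = -(0.0816)·log₂(0.0816) = 0.29501
H(P) = 0.49124 + 0.52762 + 0.50753 + 0.06592 + 0.29501 = 1.88732 bits

log₂(5) = 2.32193 bits

D_KL(P||U) = 2.32193 - 1.88732 = 0.43461 ≈ 0.4346 bits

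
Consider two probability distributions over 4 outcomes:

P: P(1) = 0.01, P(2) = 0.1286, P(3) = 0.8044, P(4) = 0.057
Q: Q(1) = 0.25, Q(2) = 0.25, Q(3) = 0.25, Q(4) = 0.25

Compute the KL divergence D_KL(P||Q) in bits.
1.0649 bits

D_KL(P||Q) = Σ P(x) log₂(P(x)/Q(x))

Computing term by term:
  P(1)·log₂(P(1)/Q(1)) = 0.01·log₂(0.01/0.25) = -0.04644
  P(2)·log₂(P(2)/Q(2)) = 0.1286·log₂(0.1286/0.25) = -0.12333
  P(3)·log₂(P(3)/Q(3)) = 0.8044·log₂(0.8044/0.25) = 1.35621
  P(4)·log₂(P(4)/Q(4)) = 0.057·log₂(0.057/0.25) = -0.12157

D_KL(P||Q) = -0.04644 - 0.12333 + 1.35621 - 0.12157 = 1.06487 ≈ 1.0649 bits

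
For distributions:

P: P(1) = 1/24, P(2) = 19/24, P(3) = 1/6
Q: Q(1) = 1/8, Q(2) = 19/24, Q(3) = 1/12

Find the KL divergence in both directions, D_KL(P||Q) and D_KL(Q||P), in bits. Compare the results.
D_KL(P||Q) = 0.1006 bits, D_KL(Q||P) = 0.1148 bits. D_KL(Q||P) is larger than D_KL(P||Q) by 0.0142 bits; the two directions differ.

D_KL(P||Q) = Σ P(x) log₂(P(x)/Q(x))

Computing term by term:
  P(1)·log₂(P(1)/Q(1)) = (1/24)·log₂((1/24)/(1/8)) = -0.06604
  P(2)·log₂(P(2)/Q(2)) = (19/24)·log₂((19/24)/(19/24)) = 0.00000
  P(3)·log₂(P(3)/Q(3)) = (1/6)·log₂((1/6)/(1/12)) = 0.16667

D_KL(P||Q) = -0.06604 + 0.00000 + 0.16667 = 0.10063 ≈ 0.1006 bits

D_KL(Q||P) = Σ Q(x) log₂(Q(x)/P(x))

Computing term by term:
  Q(1)·log₂(Q(1)/P(1)) = (1/8)·log₂((1/8)/(1/24)) = 0.19812
  Q(2)·log₂(Q(2)/P(2)) = (19/24)·log₂((19/24)/(19/24)) = 0.00000
  Q(3)·log₂(Q(3)/P(3)) = (1/12)·log₂((1/12)/(1/6)) = -0.08333

D_KL(Q||P) = 0.19812 + 0.00000 - 0.08333 = 0.11479 ≈ 0.1148 bits

These are NOT equal (difference: 0.0142 bits). KL divergence is asymmetric: D_KL(P||Q) ≠ D_KL(Q||P) in general.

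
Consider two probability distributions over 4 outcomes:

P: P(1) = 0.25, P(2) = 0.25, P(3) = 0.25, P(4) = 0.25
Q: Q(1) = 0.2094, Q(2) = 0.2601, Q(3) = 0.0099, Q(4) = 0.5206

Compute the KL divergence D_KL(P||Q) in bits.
0.9497 bits

D_KL(P||Q) = Σ P(x) log₂(P(x)/Q(x))

Computing term by term:
  P(1)·log₂(P(1)/Q(1)) = 0.25·log₂(0.25/0.2094) = 0.06392
  P(2)·log₂(P(2)/Q(2)) = 0.25·log₂(0.25/0.2601) = -0.01428
  P(3)·log₂(P(3)/Q(3)) = 0.25·log₂(0.25/0.0099) = 1.16459
  P(4)·log₂(P(4)/Q(4)) = 0.25·log₂(0.25/0.5206) = -0.26456

D_KL(P||Q) = 0.06392 - 0.01428 + 1.16459 - 0.26456 = 0.94967 ≈ 0.9497 bits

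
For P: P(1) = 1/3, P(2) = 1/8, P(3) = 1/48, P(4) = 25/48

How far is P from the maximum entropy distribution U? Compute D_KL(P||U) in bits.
0.4902 bits

U(i) = 1/4 for all i

D_KL(P||U) = Σ P(x) log₂(P(x) / (1/4))
           = Σ P(x) log₂(P(x)) + log₂(4)
           = log₂(4) - H(P)

H(P) = -Σ P(x) log₂(P(x)):
  -P(1)·log₂(P(1)) = -(1/3)·log₂(1/3) = 0.52832
  -P(2)·log₂(P(2)) = -(1/8)·log₂(1/8) = 0.37500
  -P(3)·log₂(P(3)) = -(1/48)·log₂(1/48) = 0.11635
  -P(4)·log₂(P(4)) = -(25/48)·log₂(25/48) = 0.49016
H(P) = 0.52832 + 0.37500 + 0.11635 + 0.49016 = 1.50983 bits

log₂(4) = 2.00000 bits

D_KL(P||U) = 2.00000 - 1.50983 = 0.49017 ≈ 0.4902 bits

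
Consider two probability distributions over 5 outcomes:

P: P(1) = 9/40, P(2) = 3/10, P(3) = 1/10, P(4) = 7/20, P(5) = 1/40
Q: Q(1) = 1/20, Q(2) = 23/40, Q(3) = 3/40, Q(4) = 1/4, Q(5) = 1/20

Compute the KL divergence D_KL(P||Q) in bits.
0.3931 bits

D_KL(P||Q) = Σ P(x) log₂(P(x)/Q(x))

Computing term by term:
  P(1)·log₂(P(1)/Q(1)) = (9/40)·log₂((9/40)/(1/20)) = 0.48823
  P(2)·log₂(P(2)/Q(2)) = (3/10)·log₂((3/10)/(23/40)) = -0.28158
  P(3)·log₂(P(3)/Q(3)) = (1/10)·log₂((1/10)/(3/40)) = 0.04150
  P(4)·log₂(P(4)/Q(4)) = (7/20)·log₂((7/20)/(1/4)) = 0.16990
  P(5)·log₂(P(5)/Q(5)) = (1/40)·log₂((1/40)/(1/20)) = -0.02500

D_KL(P||Q) = 0.48823 - 0.28158 + 0.04150 + 0.16990 - 0.02500 = 0.39305 ≈ 0.3931 bits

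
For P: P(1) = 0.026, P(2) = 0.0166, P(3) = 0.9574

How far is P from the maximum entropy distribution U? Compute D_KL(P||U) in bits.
1.2898 bits

U(i) = 1/3 for all i

D_KL(P||U) = Σ P(x) log₂(P(x) / (1/3))
           = Σ P(x) log₂(P(x)) + log₂(3)
           = log₂(3) - H(P)

H(P) = -Σ P(x) log₂(P(x)):
  -P(1)·log₂(P(1)) = -(0.026)·log₂(0.026) = 0.13690
  -P(2)·log₂(P(2)) = -(0.0166)·log₂(0.0166) = 0.09815
  -P(3)·log₂(P(3)) = -(0.9574)·log₂(0.9574) = 0.06013
H(P) = 0.13690 + 0.09815 + 0.06013 = 0.29518 bits

log₂(3) = 1.58496 bits

D_KL(P||U) = 1.58496 - 0.29518 = 1.28978 ≈ 1.2898 bits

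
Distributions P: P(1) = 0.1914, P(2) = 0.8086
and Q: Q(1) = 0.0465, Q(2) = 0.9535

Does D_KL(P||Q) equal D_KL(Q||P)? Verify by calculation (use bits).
D_KL(P||Q) = 0.1984 bits, D_KL(Q||P) = 0.1318 bits. No — D_KL(P||Q) ≠ D_KL(Q||P) for this pair.

D_KL(P||Q) = Σ P(x) log₂(P(x)/Q(x))

Computing term by term:
  P(1)·log₂(P(1)/Q(1)) = 0.1914·log₂(0.1914/0.0465) = 0.39070
  P(2)·log₂(P(2)/Q(2)) = 0.8086·log₂(0.8086/0.9535) = -0.19229

D_KL(P||Q) = 0.39070 - 0.19229 = 0.19841 ≈ 0.1984 bits

D_KL(Q||P) = Σ Q(x) log₂(Q(x)/P(x))

Computing term by term:
  Q(1)·log₂(Q(1)/P(1)) = 0.0465·log₂(0.0465/0.1914) = -0.09492
  Q(2)·log₂(Q(2)/P(2)) = 0.9535·log₂(0.9535/0.8086) = 0.22675

D_KL(Q||P) = -0.09492 + 0.22675 = 0.13183 ≈ 0.1318 bits

These are NOT equal (difference: 0.0666 bits). KL divergence is asymmetric: D_KL(P||Q) ≠ D_KL(Q||P) in general.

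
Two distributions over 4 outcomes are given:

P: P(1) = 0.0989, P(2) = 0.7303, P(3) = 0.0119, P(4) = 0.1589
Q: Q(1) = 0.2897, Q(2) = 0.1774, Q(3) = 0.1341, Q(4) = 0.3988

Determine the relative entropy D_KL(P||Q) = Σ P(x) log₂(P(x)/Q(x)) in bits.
1.0850 bits

D_KL(P||Q) = Σ P(x) log₂(P(x)/Q(x))

Computing term by term:
  P(1)·log₂(P(1)/Q(1)) = 0.0989·log₂(0.0989/0.2897) = -0.15335
  P(2)·log₂(P(2)/Q(2)) = 0.7303·log₂(0.7303/0.1774) = 1.49090
  P(3)·log₂(P(3)/Q(3)) = 0.0119·log₂(0.0119/0.1341) = -0.04158
  P(4)·log₂(P(4)/Q(4)) = 0.1589·log₂(0.1589/0.3988) = -0.21095

D_KL(P||Q) = -0.15335 + 1.49090 - 0.04158 - 0.21095 = 1.08502 ≈ 1.0850 bits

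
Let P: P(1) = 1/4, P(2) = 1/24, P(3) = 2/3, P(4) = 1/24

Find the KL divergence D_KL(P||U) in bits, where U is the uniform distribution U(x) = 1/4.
0.7279 bits

U(i) = 1/4 for all i

D_KL(P||U) = Σ P(x) log₂(P(x) / (1/4))
           = Σ P(x) log₂(P(x)) + log₂(4)
           = log₂(4) - H(P)

H(P) = -Σ P(x) log₂(P(x)):
  -P(1)·log₂(P(1)) = -(1/4)·log₂(1/4) = 0.50000
  -P(2)·log₂(P(2)) = -(1/24)·log₂(1/24) = 0.19104
  -P(3)·log₂(P(3)) = -(2/3)·log₂(2/3) = 0.38998
  -P(4)·log₂(P(4)) = -(1/24)·log₂(1/24) = 0.19104
H(P) = 0.50000 + 0.19104 + 0.38998 + 0.19104 = 1.27206 bits

log₂(4) = 2.00000 bits

D_KL(P||U) = 2.00000 - 1.27206 = 0.72794 ≈ 0.7279 bits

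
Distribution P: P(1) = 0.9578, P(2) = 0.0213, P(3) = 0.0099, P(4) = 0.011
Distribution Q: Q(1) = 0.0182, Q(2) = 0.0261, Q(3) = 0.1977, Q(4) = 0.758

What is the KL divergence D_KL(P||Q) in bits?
5.3602 bits

D_KL(P||Q) = Σ P(x) log₂(P(x)/Q(x))

Computing term by term:
  P(1)·log₂(P(1)/Q(1)) = 0.9578·log₂(0.9578/0.0182) = 5.47643
  P(2)·log₂(P(2)/Q(2)) = 0.0213·log₂(0.0213/0.0261) = -0.00625
  P(3)·log₂(P(3)/Q(3)) = 0.0099·log₂(0.0099/0.1977) = -0.04277
  P(4)·log₂(P(4)/Q(4)) = 0.011·log₂(0.011/0.758) = -0.06717

D_KL(P||Q) = 5.47643 - 0.00625 - 0.04277 - 0.06717 = 5.36024 ≈ 5.3602 bits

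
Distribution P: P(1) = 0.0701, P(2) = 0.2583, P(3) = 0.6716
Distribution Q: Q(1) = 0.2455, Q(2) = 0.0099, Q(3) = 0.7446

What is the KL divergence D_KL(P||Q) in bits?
0.9887 bits

D_KL(P||Q) = Σ P(x) log₂(P(x)/Q(x))

Computing term by term:
  P(1)·log₂(P(1)/Q(1)) = 0.0701·log₂(0.0701/0.2455) = -0.12676
  P(2)·log₂(P(2)/Q(2)) = 0.2583·log₂(0.2583/0.0099) = 1.21542
  P(3)·log₂(P(3)/Q(3)) = 0.6716·log₂(0.6716/0.7446) = -0.09998

D_KL(P||Q) = -0.12676 + 1.21542 - 0.09998 = 0.98868 ≈ 0.9887 bits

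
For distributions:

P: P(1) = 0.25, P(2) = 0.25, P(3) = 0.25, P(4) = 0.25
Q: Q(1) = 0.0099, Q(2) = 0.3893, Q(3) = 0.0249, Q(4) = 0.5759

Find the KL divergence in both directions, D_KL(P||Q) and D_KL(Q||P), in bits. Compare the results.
D_KL(P||Q) = 1.5358 bits, D_KL(Q||P) = 0.8131 bits. D_KL(P||Q) is larger than D_KL(Q||P) by 0.7227 bits; the two directions differ.

D_KL(P||Q) = Σ P(x) log₂(P(x)/Q(x))

Computing term by term:
  P(1)·log₂(P(1)/Q(1)) = 0.25·log₂(0.25/0.0099) = 1.16459
  P(2)·log₂(P(2)/Q(2)) = 0.25·log₂(0.25/0.3893) = -0.15974
  P(3)·log₂(P(3)/Q(3)) = 0.25·log₂(0.25/0.0249) = 0.83193
  P(4)·log₂(P(4)/Q(4)) = 0.25·log₂(0.25/0.5759) = -0.30097

D_KL(P||Q) = 1.16459 - 0.15974 + 0.83193 - 0.30097 = 1.53581 ≈ 1.5358 bits

D_KL(Q||P) = Σ Q(x) log₂(Q(x)/P(x))

Computing term by term:
  Q(1)·log₂(Q(1)/P(1)) = 0.0099·log₂(0.0099/0.25) = -0.04612
  Q(2)·log₂(Q(2)/P(2)) = 0.3893·log₂(0.3893/0.25) = 0.24874
  Q(3)·log₂(Q(3)/P(3)) = 0.0249·log₂(0.0249/0.25) = -0.08286
  Q(4)·log₂(Q(4)/P(4)) = 0.5759·log₂(0.5759/0.25) = 0.69332

D_KL(Q||P) = -0.04612 + 0.24874 - 0.08286 + 0.69332 = 0.81308 ≈ 0.8131 bits

These are NOT equal (difference: 0.7227 bits). KL divergence is asymmetric: D_KL(P||Q) ≠ D_KL(Q||P) in general.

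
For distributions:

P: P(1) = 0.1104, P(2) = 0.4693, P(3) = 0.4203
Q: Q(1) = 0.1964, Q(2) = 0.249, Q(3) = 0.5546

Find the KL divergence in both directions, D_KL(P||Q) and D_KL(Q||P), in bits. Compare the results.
D_KL(P||Q) = 0.1692 bits, D_KL(Q||P) = 0.1574 bits. D_KL(P||Q) is larger than D_KL(Q||P) by 0.0118 bits; the two directions differ.

D_KL(P||Q) = Σ P(x) log₂(P(x)/Q(x))

Computing term by term:
  P(1)·log₂(P(1)/Q(1)) = 0.1104·log₂(0.1104/0.1964) = -0.09175
  P(2)·log₂(P(2)/Q(2)) = 0.4693·log₂(0.4693/0.249) = 0.42911
  P(3)·log₂(P(3)/Q(3)) = 0.4203·log₂(0.4203/0.5546) = -0.16813

D_KL(P||Q) = -0.09175 + 0.42911 - 0.16813 = 0.16923 ≈ 0.1692 bits

D_KL(Q||P) = Σ Q(x) log₂(Q(x)/P(x))

Computing term by term:
  Q(1)·log₂(Q(1)/P(1)) = 0.1964·log₂(0.1964/0.1104) = 0.16322
  Q(2)·log₂(Q(2)/P(2)) = 0.249·log₂(0.249/0.4693) = -0.22768
  Q(3)·log₂(Q(3)/P(3)) = 0.5546·log₂(0.5546/0.4203) = 0.22186

D_KL(Q||P) = 0.16322 - 0.22768 + 0.22186 = 0.15740 ≈ 0.1574 bits

These are NOT equal (difference: 0.0118 bits). KL divergence is asymmetric: D_KL(P||Q) ≠ D_KL(Q||P) in general.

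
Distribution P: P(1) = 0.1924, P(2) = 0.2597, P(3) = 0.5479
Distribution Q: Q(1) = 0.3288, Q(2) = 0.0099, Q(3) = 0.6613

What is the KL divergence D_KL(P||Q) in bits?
0.9266 bits

D_KL(P||Q) = Σ P(x) log₂(P(x)/Q(x))

Computing term by term:
  P(1)·log₂(P(1)/Q(1)) = 0.1924·log₂(0.1924/0.3288) = -0.14874
  P(2)·log₂(P(2)/Q(2)) = 0.2597·log₂(0.2597/0.0099) = 1.22404
  P(3)·log₂(P(3)/Q(3)) = 0.5479·log₂(0.5479/0.6613) = -0.14870

D_KL(P||Q) = -0.14874 + 1.22404 - 0.14870 = 0.92660 ≈ 0.9266 bits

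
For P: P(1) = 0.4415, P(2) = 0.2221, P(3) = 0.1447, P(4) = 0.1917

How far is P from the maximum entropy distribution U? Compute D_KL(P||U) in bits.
0.1367 bits

U(i) = 1/4 for all i

D_KL(P||U) = Σ P(x) log₂(P(x) / (1/4))
           = Σ P(x) log₂(P(x)) + log₂(4)
           = log₂(4) - H(P)

H(P) = -Σ P(x) log₂(P(x)):
  -P(1)·log₂(P(1)) = -(0.4415)·log₂(0.4415) = 0.52076
  -P(2)·log₂(P(2)) = -(0.2221)·log₂(0.2221) = 0.48212
  -P(3)·log₂(P(3)) = -(0.1447)·log₂(0.1447) = 0.40355
  -P(4)·log₂(P(4)) = -(0.1917)·log₂(0.1917) = 0.45684
H(P) = 0.52076 + 0.48212 + 0.40355 + 0.45684 = 1.86327 bits

log₂(4) = 2.00000 bits

D_KL(P||U) = 2.00000 - 1.86327 = 0.13673 ≈ 0.1367 bits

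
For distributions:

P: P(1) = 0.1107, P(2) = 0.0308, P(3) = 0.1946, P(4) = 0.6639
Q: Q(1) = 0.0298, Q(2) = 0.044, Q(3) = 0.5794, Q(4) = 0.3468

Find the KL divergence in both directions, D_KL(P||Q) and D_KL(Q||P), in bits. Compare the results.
D_KL(P||Q) = 0.5094 bits, D_KL(Q||P) = 0.5533 bits. D_KL(Q||P) is larger than D_KL(P||Q) by 0.0439 bits; the two directions differ.

D_KL(P||Q) = Σ P(x) log₂(P(x)/Q(x))

Computing term by term:
  P(1)·log₂(P(1)/Q(1)) = 0.1107·log₂(0.1107/0.0298) = 0.20959
  P(2)·log₂(P(2)/Q(2)) = 0.0308·log₂(0.0308/0.044) = -0.01585
  P(3)·log₂(P(3)/Q(3)) = 0.1946·log₂(0.1946/0.5794) = -0.30631
  P(4)·log₂(P(4)/Q(4)) = 0.6639·log₂(0.6639/0.3468) = 0.62198

D_KL(P||Q) = 0.20959 - 0.01585 - 0.30631 + 0.62198 = 0.50941 ≈ 0.5094 bits

D_KL(Q||P) = Σ Q(x) log₂(Q(x)/P(x))

Computing term by term:
  Q(1)·log₂(Q(1)/P(1)) = 0.0298·log₂(0.0298/0.1107) = -0.05642
  Q(2)·log₂(Q(2)/P(2)) = 0.044·log₂(0.044/0.0308) = 0.02264
  Q(3)·log₂(Q(3)/P(3)) = 0.5794·log₂(0.5794/0.1946) = 0.91200
  Q(4)·log₂(Q(4)/P(4)) = 0.3468·log₂(0.3468/0.6639) = -0.32490

D_KL(Q||P) = -0.05642 + 0.02264 + 0.91200 - 0.32490 = 0.55332 ≈ 0.5533 bits

These are NOT equal (difference: 0.0439 bits). KL divergence is asymmetric: D_KL(P||Q) ≠ D_KL(Q||P) in general.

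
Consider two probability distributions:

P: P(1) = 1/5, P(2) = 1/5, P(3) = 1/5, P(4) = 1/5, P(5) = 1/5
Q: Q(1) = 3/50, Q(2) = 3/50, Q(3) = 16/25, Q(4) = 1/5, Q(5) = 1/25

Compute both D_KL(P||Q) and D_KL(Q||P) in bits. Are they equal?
D_KL(P||Q) = 0.8236 bits, D_KL(Q||P) = 0.7727 bits. No, they are not equal.

D_KL(P||Q) = Σ P(x) log₂(P(x)/Q(x))

Computing term by term:
  P(1)·log₂(P(1)/Q(1)) = (1/5)·log₂((1/5)/(3/50)) = 0.34739
  P(2)·log₂(P(2)/Q(2)) = (1/5)·log₂((1/5)/(3/50)) = 0.34739
  P(3)·log₂(P(3)/Q(3)) = (1/5)·log₂((1/5)/(16/25)) = -0.33561
  P(4)·log₂(P(4)/Q(4)) = (1/5)·log₂((1/5)/(1/5)) = 0.00000
  P(5)·log₂(P(5)/Q(5)) = (1/5)·log₂((1/5)/(1/25)) = 0.46439

D_KL(P||Q) = 0.34739 + 0.34739 - 0.33561 + 0.00000 + 0.46439 = 0.82356 ≈ 0.8236 bits

D_KL(Q||P) = Σ Q(x) log₂(Q(x)/P(x))

Computing term by term:
  Q(1)·log₂(Q(1)/P(1)) = (3/50)·log₂((3/50)/(1/5)) = -0.10422
  Q(2)·log₂(Q(2)/P(2)) = (3/50)·log₂((3/50)/(1/5)) = -0.10422
  Q(3)·log₂(Q(3)/P(3)) = (16/25)·log₂((16/25)/(1/5)) = 1.07397
  Q(4)·log₂(Q(4)/P(4)) = (1/5)·log₂((1/5)/(1/5)) = 0.00000
  Q(5)·log₂(Q(5)/P(5)) = (1/25)·log₂((1/25)/(1/5)) = -0.09288

D_KL(Q||P) = -0.10422 - 0.10422 + 1.07397 + 0.00000 - 0.09288 = 0.77265 ≈ 0.7727 bits

These are NOT equal (difference: 0.0509 bits). KL divergence is asymmetric: D_KL(P||Q) ≠ D_KL(Q||P) in general.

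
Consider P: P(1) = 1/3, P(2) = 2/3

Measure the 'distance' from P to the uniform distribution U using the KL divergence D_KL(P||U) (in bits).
0.0817 bits

U(i) = 1/2 for all i

D_KL(P||U) = Σ P(x) log₂(P(x) / (1/2))
           = Σ P(x) log₂(P(x)) + log₂(2)
           = log₂(2) - H(P)

H(P) = -Σ P(x) log₂(P(x)):
  -P(1)·log₂(P(1)) = -(1/3)·log₂(1/3) = 0.52832
  -P(2)·log₂(P(2)) = -(2/3)·log₂(2/3) = 0.38998
H(P) = 0.52832 + 0.38998 = 0.91830 bits

log₂(2) = 1.00000 bits

D_KL(P||U) = 1.00000 - 0.91830 = 0.08170 ≈ 0.0817 bits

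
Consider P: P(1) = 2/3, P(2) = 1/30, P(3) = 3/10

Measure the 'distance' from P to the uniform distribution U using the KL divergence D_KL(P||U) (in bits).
0.5103 bits

U(i) = 1/3 for all i

D_KL(P||U) = Σ P(x) log₂(P(x) / (1/3))
           = Σ P(x) log₂(P(x)) + log₂(3)
           = log₂(3) - H(P)

H(P) = -Σ P(x) log₂(P(x)):
  -P(1)·log₂(P(1)) = -(2/3)·log₂(2/3) = 0.38998
  -P(2)·log₂(P(2)) = -(1/30)·log₂(1/30) = 0.16356
  -P(3)·log₂(P(3)) = -(3/10)·log₂(3/10) = 0.52109
H(P) = 0.38998 + 0.16356 + 0.52109 = 1.07463 bits

log₂(3) = 1.58496 bits

D_KL(P||U) = 1.58496 - 1.07463 = 0.51033 ≈ 0.5103 bits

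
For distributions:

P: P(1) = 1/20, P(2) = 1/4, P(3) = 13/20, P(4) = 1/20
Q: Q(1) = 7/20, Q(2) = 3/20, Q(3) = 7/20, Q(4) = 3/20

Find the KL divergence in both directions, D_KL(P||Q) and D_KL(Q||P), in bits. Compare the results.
D_KL(P||Q) = 0.5451 bits, D_KL(Q||P) = 0.7972 bits. D_KL(Q||P) is larger than D_KL(P||Q) by 0.2521 bits; the two directions differ.

D_KL(P||Q) = Σ P(x) log₂(P(x)/Q(x))

Computing term by term:
  P(1)·log₂(P(1)/Q(1)) = (1/20)·log₂((1/20)/(7/20)) = -0.14037
  P(2)·log₂(P(2)/Q(2)) = (1/4)·log₂((1/4)/(3/20)) = 0.18424
  P(3)·log₂(P(3)/Q(3)) = (13/20)·log₂((13/20)/(7/20)) = 0.58051
  P(4)·log₂(P(4)/Q(4)) = (1/20)·log₂((1/20)/(3/20)) = -0.07925

D_KL(P||Q) = -0.14037 + 0.18424 + 0.58051 - 0.07925 = 0.54513 ≈ 0.5451 bits

D_KL(Q||P) = Σ Q(x) log₂(Q(x)/P(x))

Computing term by term:
  Q(1)·log₂(Q(1)/P(1)) = (7/20)·log₂((7/20)/(1/20)) = 0.98257
  Q(2)·log₂(Q(2)/P(2)) = (3/20)·log₂((3/20)/(1/4)) = -0.11054
  Q(3)·log₂(Q(3)/P(3)) = (7/20)·log₂((7/20)/(13/20)) = -0.31258
  Q(4)·log₂(Q(4)/P(4)) = (3/20)·log₂((3/20)/(1/20)) = 0.23774

D_KL(Q||P) = 0.98257 - 0.11054 - 0.31258 + 0.23774 = 0.79719 ≈ 0.7972 bits

These are NOT equal (difference: 0.2521 bits). KL divergence is asymmetric: D_KL(P||Q) ≠ D_KL(Q||P) in general.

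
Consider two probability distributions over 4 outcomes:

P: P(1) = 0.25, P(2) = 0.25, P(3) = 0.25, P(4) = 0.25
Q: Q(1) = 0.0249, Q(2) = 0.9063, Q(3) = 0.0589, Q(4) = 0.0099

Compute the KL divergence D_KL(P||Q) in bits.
2.0534 bits

D_KL(P||Q) = Σ P(x) log₂(P(x)/Q(x))

Computing term by term:
  P(1)·log₂(P(1)/Q(1)) = 0.25·log₂(0.25/0.0249) = 0.83193
  P(2)·log₂(P(2)/Q(2)) = 0.25·log₂(0.25/0.9063) = -0.46452
  P(3)·log₂(P(3)/Q(3)) = 0.25·log₂(0.25/0.0589) = 0.52140
  P(4)·log₂(P(4)/Q(4)) = 0.25·log₂(0.25/0.0099) = 1.16459

D_KL(P||Q) = 0.83193 - 0.46452 + 0.52140 + 1.16459 = 2.05340 ≈ 2.0534 bits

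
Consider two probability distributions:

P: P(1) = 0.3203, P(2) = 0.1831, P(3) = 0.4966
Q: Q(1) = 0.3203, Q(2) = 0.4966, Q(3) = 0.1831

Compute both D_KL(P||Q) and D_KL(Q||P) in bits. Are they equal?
D_KL(P||Q) = 0.4513 bits, D_KL(Q||P) = 0.4513 bits. Yes, in this case they are equal (although KL divergence is not symmetric in general).

D_KL(P||Q) = Σ P(x) log₂(P(x)/Q(x))

Computing term by term:
  P(1)·log₂(P(1)/Q(1)) = 0.3203·log₂(0.3203/0.3203) = 0.00000
  P(2)·log₂(P(2)/Q(2)) = 0.1831·log₂(0.1831/0.4966) = -0.26356
  P(3)·log₂(P(3)/Q(3)) = 0.4966·log₂(0.4966/0.1831) = 0.71483

D_KL(P||Q) = 0.00000 - 0.26356 + 0.71483 = 0.45127 ≈ 0.4513 bits

D_KL(Q||P) = Σ Q(x) log₂(Q(x)/P(x))

Computing term by term:
  Q(1)·log₂(Q(1)/P(1)) = 0.3203·log₂(0.3203/0.3203) = 0.00000
  Q(2)·log₂(Q(2)/P(2)) = 0.4966·log₂(0.4966/0.1831) = 0.71483
  Q(3)·log₂(Q(3)/P(3)) = 0.1831·log₂(0.1831/0.4966) = -0.26356

D_KL(Q||P) = 0.00000 + 0.71483 - 0.26356 = 0.45127 ≈ 0.4513 bits

These ARE equal here. Q is P with outcomes relabeled (Q(2) = P(3), Q(3) = P(2)) by a relabeling that is its own inverse, so the two sums contain exactly the same terms in a different order. This is a special case — KL divergence is not symmetric in general: D_KL(P||Q) ≠ D_KL(Q||P) for most P, Q.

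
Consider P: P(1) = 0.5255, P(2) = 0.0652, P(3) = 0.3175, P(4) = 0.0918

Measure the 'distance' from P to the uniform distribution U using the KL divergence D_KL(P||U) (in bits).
0.4136 bits

U(i) = 1/4 for all i

D_KL(P||U) = Σ P(x) log₂(P(x) / (1/4))
           = Σ P(x) log₂(P(x)) + log₂(4)
           = log₂(4) - H(P)

H(P) = -Σ P(x) log₂(P(x)):
  -P(1)·log₂(P(1)) = -(0.5255)·log₂(0.5255) = 0.48779
  -P(2)·log₂(P(2)) = -(0.0652)·log₂(0.0652) = 0.25682
  -P(3)·log₂(P(3)) = -(0.3175)·log₂(0.3175) = 0.52552
  -P(4)·log₂(P(4)) = -(0.0918)·log₂(0.0918) = 0.31628
H(P) = 0.48779 + 0.25682 + 0.52552 + 0.31628 = 1.58641 bits

log₂(4) = 2.00000 bits

D_KL(P||U) = 2.00000 - 1.58641 = 0.41359 ≈ 0.4136 bits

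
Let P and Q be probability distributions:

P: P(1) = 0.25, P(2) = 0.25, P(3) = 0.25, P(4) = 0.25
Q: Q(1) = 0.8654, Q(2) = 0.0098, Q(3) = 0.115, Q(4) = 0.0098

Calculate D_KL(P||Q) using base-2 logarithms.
2.1687 bits

D_KL(P||Q) = Σ P(x) log₂(P(x)/Q(x))

Computing term by term:
  P(1)·log₂(P(1)/Q(1)) = 0.25·log₂(0.25/0.8654) = -0.44786
  P(2)·log₂(P(2)/Q(2)) = 0.25·log₂(0.25/0.0098) = 1.16825
  P(3)·log₂(P(3)/Q(3)) = 0.25·log₂(0.25/0.115) = 0.28007
  P(4)·log₂(P(4)/Q(4)) = 0.25·log₂(0.25/0.0098) = 1.16825

D_KL(P||Q) = -0.44786 + 1.16825 + 0.28007 + 1.16825 = 2.16871 ≈ 2.1687 bits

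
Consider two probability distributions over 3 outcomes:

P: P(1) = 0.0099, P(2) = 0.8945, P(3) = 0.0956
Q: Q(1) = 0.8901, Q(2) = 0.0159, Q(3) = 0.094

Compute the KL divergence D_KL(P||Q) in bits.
5.1387 bits

D_KL(P||Q) = Σ P(x) log₂(P(x)/Q(x))

Computing term by term:
  P(1)·log₂(P(1)/Q(1)) = 0.0099·log₂(0.0099/0.8901) = -0.06425
  P(2)·log₂(P(2)/Q(2)) = 0.8945·log₂(0.8945/0.0159) = 5.20061
  P(3)·log₂(P(3)/Q(3)) = 0.0956·log₂(0.0956/0.094) = 0.00233

D_KL(P||Q) = -0.06425 + 5.20061 + 0.00233 = 5.13869 ≈ 5.1387 bits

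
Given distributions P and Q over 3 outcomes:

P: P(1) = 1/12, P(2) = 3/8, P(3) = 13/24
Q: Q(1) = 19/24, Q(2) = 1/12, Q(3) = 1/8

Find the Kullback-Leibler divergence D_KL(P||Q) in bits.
1.6889 bits

D_KL(P||Q) = Σ P(x) log₂(P(x)/Q(x))

Computing term by term:
  P(1)·log₂(P(1)/Q(1)) = (1/12)·log₂((1/12)/(19/24)) = -0.27066
  P(2)·log₂(P(2)/Q(2)) = (3/8)·log₂((3/8)/(1/12)) = 0.81372
  P(3)·log₂(P(3)/Q(3)) = (13/24)·log₂((13/24)/(1/8)) = 1.14588

D_KL(P||Q) = -0.27066 + 0.81372 + 1.14588 = 1.68894 ≈ 1.6889 bits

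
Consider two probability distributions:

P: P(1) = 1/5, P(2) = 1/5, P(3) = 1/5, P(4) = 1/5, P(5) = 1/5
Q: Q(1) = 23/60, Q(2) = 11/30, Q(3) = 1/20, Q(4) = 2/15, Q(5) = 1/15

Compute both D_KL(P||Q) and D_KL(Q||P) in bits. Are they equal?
D_KL(P||Q) = 0.4714 bits, D_KL(Q||P) = 0.3968 bits. No, they are not equal.

D_KL(P||Q) = Σ P(x) log₂(P(x)/Q(x))

Computing term by term:
  P(1)·log₂(P(1)/Q(1)) = (1/5)·log₂((1/5)/(23/60)) = -0.18772
  P(2)·log₂(P(2)/Q(2)) = (1/5)·log₂((1/5)/(11/30)) = -0.17489
  P(3)·log₂(P(3)/Q(3)) = (1/5)·log₂((1/5)/(1/20)) = 0.40000
  P(4)·log₂(P(4)/Q(4)) = (1/5)·log₂((1/5)/(2/15)) = 0.11699
  P(5)·log₂(P(5)/Q(5)) = (1/5)·log₂((1/5)/(1/15)) = 0.31699

D_KL(P||Q) = -0.18772 - 0.17489 + 0.40000 + 0.11699 + 0.31699 = 0.47137 ≈ 0.4714 bits

D_KL(Q||P) = Σ Q(x) log₂(Q(x)/P(x))

Computing term by term:
  Q(1)·log₂(Q(1)/P(1)) = (23/60)·log₂((23/60)/(1/5)) = 0.35980
  Q(2)·log₂(Q(2)/P(2)) = (11/30)·log₂((11/30)/(1/5)) = 0.32064
  Q(3)·log₂(Q(3)/P(3)) = (1/20)·log₂((1/20)/(1/5)) = -0.10000
  Q(4)·log₂(Q(4)/P(4)) = (2/15)·log₂((2/15)/(1/5)) = -0.07800
  Q(5)·log₂(Q(5)/P(5)) = (1/15)·log₂((1/15)/(1/5)) = -0.10566

D_KL(Q||P) = 0.35980 + 0.32064 - 0.10000 - 0.07800 - 0.10566 = 0.39678 ≈ 0.3968 bits

These are NOT equal (difference: 0.0746 bits). KL divergence is asymmetric: D_KL(P||Q) ≠ D_KL(Q||P) in general.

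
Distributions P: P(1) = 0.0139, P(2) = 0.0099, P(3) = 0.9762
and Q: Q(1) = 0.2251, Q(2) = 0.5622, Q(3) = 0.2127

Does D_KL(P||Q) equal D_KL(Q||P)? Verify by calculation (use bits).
D_KL(P||Q) = 2.0325 bits, D_KL(Q||P) = 3.7130 bits. No — D_KL(P||Q) ≠ D_KL(Q||P) for this pair.

D_KL(P||Q) = Σ P(x) log₂(P(x)/Q(x))

Computing term by term:
  P(1)·log₂(P(1)/Q(1)) = 0.0139·log₂(0.0139/0.2251) = -0.05584
  P(2)·log₂(P(2)/Q(2)) = 0.0099·log₂(0.0099/0.5622) = -0.05769
  P(3)·log₂(P(3)/Q(3)) = 0.9762·log₂(0.9762/0.2127) = 2.14604

D_KL(P||Q) = -0.05584 - 0.05769 + 2.14604 = 2.03251 ≈ 2.0325 bits

D_KL(Q||P) = Σ Q(x) log₂(Q(x)/P(x))

Computing term by term:
  Q(1)·log₂(Q(1)/P(1)) = 0.2251·log₂(0.2251/0.0139) = 0.90432
  Q(2)·log₂(Q(2)/P(2)) = 0.5622·log₂(0.5622/0.0099) = 3.27623
  Q(3)·log₂(Q(3)/P(3)) = 0.2127·log₂(0.2127/0.9762) = -0.46759

D_KL(Q||P) = 0.90432 + 3.27623 - 0.46759 = 3.71296 ≈ 3.7130 bits

These are NOT equal (difference: 1.6805 bits). KL divergence is asymmetric: D_KL(P||Q) ≠ D_KL(Q||P) in general.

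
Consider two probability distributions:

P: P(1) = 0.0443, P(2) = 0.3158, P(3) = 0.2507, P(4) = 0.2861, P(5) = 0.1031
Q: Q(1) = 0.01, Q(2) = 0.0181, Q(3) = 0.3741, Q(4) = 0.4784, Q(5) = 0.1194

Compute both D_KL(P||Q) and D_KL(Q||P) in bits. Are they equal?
D_KL(P||Q) = 1.0190 bits, D_KL(Q||P) = 0.5000 bits. No, they are not equal.

D_KL(P||Q) = Σ P(x) log₂(P(x)/Q(x))

Computing term by term:
  P(1)·log₂(P(1)/Q(1)) = 0.0443·log₂(0.0443/0.01) = 0.09513
  P(2)·log₂(P(2)/Q(2)) = 0.3158·log₂(0.3158/0.0181) = 1.30266
  P(3)·log₂(P(3)/Q(3)) = 0.2507·log₂(0.2507/0.3741) = -0.14477
  P(4)·log₂(P(4)/Q(4)) = 0.2861·log₂(0.2861/0.4784) = -0.21220
  P(5)·log₂(P(5)/Q(5)) = 0.1031·log₂(0.1031/0.1194) = -0.02183

D_KL(P||Q) = 0.09513 + 1.30266 - 0.14477 - 0.21220 - 0.02183 = 1.01899 ≈ 1.0190 bits

D_KL(Q||P) = Σ Q(x) log₂(Q(x)/P(x))

Computing term by term:
  Q(1)·log₂(Q(1)/P(1)) = 0.01·log₂(0.01/0.0443) = -0.02147
  Q(2)·log₂(Q(2)/P(2)) = 0.0181·log₂(0.0181/0.3158) = -0.07466
  Q(3)·log₂(Q(3)/P(3)) = 0.3741·log₂(0.3741/0.2507) = 0.21603
  Q(4)·log₂(Q(4)/P(4)) = 0.4784·log₂(0.4784/0.2861) = 0.35483
  Q(5)·log₂(Q(5)/P(5)) = 0.1194·log₂(0.1194/0.1031) = 0.02528

D_KL(Q||P) = -0.02147 - 0.07466 + 0.21603 + 0.35483 + 0.02528 = 0.50001 ≈ 0.5000 bits

These are NOT equal (difference: 0.5190 bits). KL divergence is asymmetric: D_KL(P||Q) ≠ D_KL(Q||P) in general.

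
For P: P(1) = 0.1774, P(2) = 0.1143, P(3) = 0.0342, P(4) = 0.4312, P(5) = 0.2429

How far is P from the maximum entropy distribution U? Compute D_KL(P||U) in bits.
0.3359 bits

U(i) = 1/5 for all i

D_KL(P||U) = Σ P(x) log₂(P(x) / (1/5))
           = Σ P(x) log₂(P(x)) + log₂(5)
           = log₂(5) - H(P)

H(P) = -Σ P(x) log₂(P(x)):
  -P(1)·log₂(P(1)) = -(0.1774)·log₂(0.1774) = 0.44260
  -P(2)·log₂(P(2)) = -(0.1143)·log₂(0.1143) = 0.35766
  -P(3)·log₂(P(3)) = -(0.0342)·log₂(0.0342) = 0.16655
  -P(4)·log₂(P(4)) = -(0.4312)·log₂(0.4312) = 0.52329
  -P(5)·log₂(P(5)) = -(0.2429)·log₂(0.2429) = 0.49590
H(P) = 0.44260 + 0.35766 + 0.16655 + 0.52329 + 0.49590 = 1.98600 bits

log₂(5) = 2.32193 bits

D_KL(P||U) = 2.32193 - 1.98600 = 0.33593 ≈ 0.3359 bits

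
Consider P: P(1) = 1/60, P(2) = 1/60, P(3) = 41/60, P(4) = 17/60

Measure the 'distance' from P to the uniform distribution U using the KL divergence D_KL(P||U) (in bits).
0.9122 bits

U(i) = 1/4 for all i

D_KL(P||U) = Σ P(x) log₂(P(x) / (1/4))
           = Σ P(x) log₂(P(x)) + log₂(4)
           = log₂(4) - H(P)

H(P) = -Σ P(x) log₂(P(x)):
  -P(1)·log₂(P(1)) = -(1/60)·log₂(1/60) = 0.09845
  -P(2)·log₂(P(2)) = -(1/60)·log₂(1/60) = 0.09845
  -P(3)·log₂(P(3)) = -(41/60)·log₂(41/60) = 0.37538
  -P(4)·log₂(P(4)) = -(17/60)·log₂(17/60) = 0.51550
H(P) = 0.09845 + 0.09845 + 0.37538 + 0.51550 = 1.08778 bits

log₂(4) = 2.00000 bits

D_KL(P||U) = 2.00000 - 1.08778 = 0.91222 ≈ 0.9122 bits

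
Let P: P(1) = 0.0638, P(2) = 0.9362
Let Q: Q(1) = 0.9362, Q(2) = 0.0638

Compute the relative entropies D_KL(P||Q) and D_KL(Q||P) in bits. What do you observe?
D_KL(P||Q) = 3.3807 bits, D_KL(Q||P) = 3.3807 bits. The two directions give the same value here, because Q is a self-inverse relabeling of P; in general KL divergence is asymmetric.

D_KL(P||Q) = Σ P(x) log₂(P(x)/Q(x))

Computing term by term:
  P(1)·log₂(P(1)/Q(1)) = 0.0638·log₂(0.0638/0.9362) = -0.24724
  P(2)·log₂(P(2)/Q(2)) = 0.9362·log₂(0.9362/0.0638) = 3.62795

D_KL(P||Q) = -0.24724 + 3.62795 = 3.38071 ≈ 3.3807 bits

D_KL(Q||P) = Σ Q(x) log₂(Q(x)/P(x))

Computing term by term:
  Q(1)·log₂(Q(1)/P(1)) = 0.9362·log₂(0.9362/0.0638) = 3.62795
  Q(2)·log₂(Q(2)/P(2)) = 0.0638·log₂(0.0638/0.9362) = -0.24724

D_KL(Q||P) = 3.62795 - 0.24724 = 3.38071 ≈ 3.3807 bits

These ARE equal here. Q is P with outcomes relabeled (Q(1) = P(2), Q(2) = P(1)) by a relabeling that is its own inverse, so the two sums contain exactly the same terms in a different order. This is a special case — KL divergence is not symmetric in general: D_KL(P||Q) ≠ D_KL(Q||P) for most P, Q.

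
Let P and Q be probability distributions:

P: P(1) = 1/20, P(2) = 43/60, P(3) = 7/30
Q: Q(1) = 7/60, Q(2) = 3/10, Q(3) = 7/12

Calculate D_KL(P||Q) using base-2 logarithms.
0.5308 bits

D_KL(P||Q) = Σ P(x) log₂(P(x)/Q(x))

Computing term by term:
  P(1)·log₂(P(1)/Q(1)) = (1/20)·log₂((1/20)/(7/60)) = -0.06112
  P(2)·log₂(P(2)/Q(2)) = (43/60)·log₂((43/60)/(3/10)) = 0.90038
  P(3)·log₂(P(3)/Q(3)) = (7/30)·log₂((7/30)/(7/12)) = -0.30845

D_KL(P||Q) = -0.06112 + 0.90038 - 0.30845 = 0.53081 ≈ 0.5308 bits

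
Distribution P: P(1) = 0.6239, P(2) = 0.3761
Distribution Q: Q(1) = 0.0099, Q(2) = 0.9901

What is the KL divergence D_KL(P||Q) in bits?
3.2043 bits

D_KL(P||Q) = Σ P(x) log₂(P(x)/Q(x))

Computing term by term:
  P(1)·log₂(P(1)/Q(1)) = 0.6239·log₂(0.6239/0.0099) = 3.72951
  P(2)·log₂(P(2)/Q(2)) = 0.3761·log₂(0.3761/0.9901) = -0.52521

D_KL(P||Q) = 3.72951 - 0.52521 = 3.20430 ≈ 3.2043 bits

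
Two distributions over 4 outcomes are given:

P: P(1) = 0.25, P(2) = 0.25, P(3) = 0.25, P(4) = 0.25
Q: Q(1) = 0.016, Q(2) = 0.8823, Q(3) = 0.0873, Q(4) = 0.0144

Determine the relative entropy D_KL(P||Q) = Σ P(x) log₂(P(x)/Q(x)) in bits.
1.9455 bits

D_KL(P||Q) = Σ P(x) log₂(P(x)/Q(x))

Computing term by term:
  P(1)·log₂(P(1)/Q(1)) = 0.25·log₂(0.25/0.016) = 0.99145
  P(2)·log₂(P(2)/Q(2)) = 0.25·log₂(0.25/0.8823) = -0.45484
  P(3)·log₂(P(3)/Q(3)) = 0.25·log₂(0.25/0.0873) = 0.37947
  P(4)·log₂(P(4)/Q(4)) = 0.25·log₂(0.25/0.0144) = 1.02945

D_KL(P||Q) = 0.99145 - 0.45484 + 0.37947 + 1.02945 = 1.94553 ≈ 1.9455 bits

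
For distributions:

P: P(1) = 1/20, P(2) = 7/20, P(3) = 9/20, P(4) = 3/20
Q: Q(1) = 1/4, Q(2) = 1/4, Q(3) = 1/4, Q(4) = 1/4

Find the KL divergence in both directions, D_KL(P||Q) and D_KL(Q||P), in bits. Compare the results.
D_KL(P||Q) = 0.3249 bits, D_KL(Q||P) = 0.4314 bits. D_KL(Q||P) is larger than D_KL(P||Q) by 0.1065 bits; the two directions differ.

D_KL(P||Q) = Σ P(x) log₂(P(x)/Q(x))

Computing term by term:
  P(1)·log₂(P(1)/Q(1)) = (1/20)·log₂((1/20)/(1/4)) = -0.11610
  P(2)·log₂(P(2)/Q(2)) = (7/20)·log₂((7/20)/(1/4)) = 0.16990
  P(3)·log₂(P(3)/Q(3)) = (9/20)·log₂((9/20)/(1/4)) = 0.38160
  P(4)·log₂(P(4)/Q(4)) = (3/20)·log₂((3/20)/(1/4)) = -0.11054

D_KL(P||Q) = -0.11610 + 0.16990 + 0.38160 - 0.11054 = 0.32486 ≈ 0.3249 bits

D_KL(Q||P) = Σ Q(x) log₂(Q(x)/P(x))

Computing term by term:
  Q(1)·log₂(Q(1)/P(1)) = (1/4)·log₂((1/4)/(1/20)) = 0.58048
  Q(2)·log₂(Q(2)/P(2)) = (1/4)·log₂((1/4)/(7/20)) = -0.12136
  Q(3)·log₂(Q(3)/P(3)) = (1/4)·log₂((1/4)/(9/20)) = -0.21200
  Q(4)·log₂(Q(4)/P(4)) = (1/4)·log₂((1/4)/(3/20)) = 0.18424

D_KL(Q||P) = 0.58048 - 0.12136 - 0.21200 + 0.18424 = 0.43136 ≈ 0.4314 bits

These are NOT equal (difference: 0.1065 bits). KL divergence is asymmetric: D_KL(P||Q) ≠ D_KL(Q||P) in general.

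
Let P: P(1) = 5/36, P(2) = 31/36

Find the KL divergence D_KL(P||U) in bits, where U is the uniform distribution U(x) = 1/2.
0.4187 bits

U(i) = 1/2 for all i

D_KL(P||U) = Σ P(x) log₂(P(x) / (1/2))
           = Σ P(x) log₂(P(x)) + log₂(2)
           = log₂(2) - H(P)

H(P) = -Σ P(x) log₂(P(x)):
  -P(1)·log₂(P(1)) = -(5/36)·log₂(5/36) = 0.39556
  -P(2)·log₂(P(2)) = -(31/36)·log₂(31/36) = 0.18577
H(P) = 0.39556 + 0.18577 = 0.58133 bits

log₂(2) = 1.00000 bits

D_KL(P||U) = 1.00000 - 0.58133 = 0.41867 ≈ 0.4187 bits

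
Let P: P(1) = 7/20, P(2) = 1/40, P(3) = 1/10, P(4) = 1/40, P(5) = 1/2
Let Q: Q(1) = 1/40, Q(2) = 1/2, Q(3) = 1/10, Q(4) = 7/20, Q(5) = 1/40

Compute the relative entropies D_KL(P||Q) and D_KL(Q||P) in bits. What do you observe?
D_KL(P||Q) = 3.2903 bits, D_KL(Q||P) = 3.2903 bits. The two directions give the same value here, because Q is a self-inverse relabeling of P; in general KL divergence is asymmetric.

D_KL(P||Q) = Σ P(x) log₂(P(x)/Q(x))

Computing term by term:
  P(1)·log₂(P(1)/Q(1)) = (7/20)·log₂((7/20)/(1/40)) = 1.33257
  P(2)·log₂(P(2)/Q(2)) = (1/40)·log₂((1/40)/(1/2)) = -0.10805
  P(3)·log₂(P(3)/Q(3)) = (1/10)·log₂((1/10)/(1/10)) = 0.00000
  P(4)·log₂(P(4)/Q(4)) = (1/40)·log₂((1/40)/(7/20)) = -0.09518
  P(5)·log₂(P(5)/Q(5)) = (1/2)·log₂((1/2)/(1/40)) = 2.16096

D_KL(P||Q) = 1.33257 - 0.10805 + 0.00000 - 0.09518 + 2.16096 = 3.29030 ≈ 3.2903 bits

D_KL(Q||P) = Σ Q(x) log₂(Q(x)/P(x))

Computing term by term:
  Q(1)·log₂(Q(1)/P(1)) = (1/40)·log₂((1/40)/(7/20)) = -0.09518
  Q(2)·log₂(Q(2)/P(2)) = (1/2)·log₂((1/2)/(1/40)) = 2.16096
  Q(3)·log₂(Q(3)/P(3)) = (1/10)·log₂((1/10)/(1/10)) = 0.00000
  Q(4)·log₂(Q(4)/P(4)) = (7/20)·log₂((7/20)/(1/40)) = 1.33257
  Q(5)·log₂(Q(5)/P(5)) = (1/40)·log₂((1/40)/(1/2)) = -0.10805

D_KL(Q||P) = -0.09518 + 2.16096 + 0.00000 + 1.33257 - 0.10805 = 3.29030 ≈ 3.2903 bits

These ARE equal here. Q is P with outcomes relabeled (Q(1) = P(4), Q(2) = P(5), Q(4) = P(1), Q(5) = P(2)) by a relabeling that is its own inverse, so the two sums contain exactly the same terms in a different order. This is a special case — KL divergence is not symmetric in general: D_KL(P||Q) ≠ D_KL(Q||P) for most P, Q.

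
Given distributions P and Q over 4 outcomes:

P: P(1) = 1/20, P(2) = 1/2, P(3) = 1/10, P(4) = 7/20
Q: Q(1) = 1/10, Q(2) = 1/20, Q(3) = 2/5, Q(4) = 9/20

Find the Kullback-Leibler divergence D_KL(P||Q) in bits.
1.2841 bits

D_KL(P||Q) = Σ P(x) log₂(P(x)/Q(x))

Computing term by term:
  P(1)·log₂(P(1)/Q(1)) = (1/20)·log₂((1/20)/(1/10)) = -0.05000
  P(2)·log₂(P(2)/Q(2)) = (1/2)·log₂((1/2)/(1/20)) = 1.66096
  P(3)·log₂(P(3)/Q(3)) = (1/10)·log₂((1/10)/(2/5)) = -0.20000
  P(4)·log₂(P(4)/Q(4)) = (7/20)·log₂((7/20)/(9/20)) = -0.12690

D_KL(P||Q) = -0.05000 + 1.66096 - 0.20000 - 0.12690 = 1.28406 ≈ 1.2841 bits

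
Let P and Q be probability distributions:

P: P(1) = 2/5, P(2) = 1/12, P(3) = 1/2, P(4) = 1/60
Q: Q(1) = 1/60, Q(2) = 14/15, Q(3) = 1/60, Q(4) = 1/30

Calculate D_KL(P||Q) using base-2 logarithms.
3.9803 bits

D_KL(P||Q) = Σ P(x) log₂(P(x)/Q(x))

Computing term by term:
  P(1)·log₂(P(1)/Q(1)) = (2/5)·log₂((2/5)/(1/60)) = 1.83399
  P(2)·log₂(P(2)/Q(2)) = (1/12)·log₂((1/12)/(14/15)) = -0.29045
  P(3)·log₂(P(3)/Q(3)) = (1/2)·log₂((1/2)/(1/60)) = 2.45345
  P(4)·log₂(P(4)/Q(4)) = (1/60)·log₂((1/60)/(1/30)) = -0.01667

D_KL(P||Q) = 1.83399 - 0.29045 + 2.45345 - 0.01667 = 3.98032 ≈ 3.9803 bits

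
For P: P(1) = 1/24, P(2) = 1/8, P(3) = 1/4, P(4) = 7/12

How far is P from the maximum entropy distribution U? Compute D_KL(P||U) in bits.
0.4804 bits

U(i) = 1/4 for all i

D_KL(P||U) = Σ P(x) log₂(P(x) / (1/4))
           = Σ P(x) log₂(P(x)) + log₂(4)
           = log₂(4) - H(P)

H(P) = -Σ P(x) log₂(P(x)):
  -P(1)·log₂(P(1)) = -(1/24)·log₂(1/24) = 0.19104
  -P(2)·log₂(P(2)) = -(1/8)·log₂(1/8) = 0.37500
  -P(3)·log₂(P(3)) = -(1/4)·log₂(1/4) = 0.50000
  -P(4)·log₂(P(4)) = -(7/12)·log₂(7/12) = 0.45360
H(P) = 0.19104 + 0.37500 + 0.50000 + 0.45360 = 1.51964 bits

log₂(4) = 2.00000 bits

D_KL(P||U) = 2.00000 - 1.51964 = 0.48036 ≈ 0.4804 bits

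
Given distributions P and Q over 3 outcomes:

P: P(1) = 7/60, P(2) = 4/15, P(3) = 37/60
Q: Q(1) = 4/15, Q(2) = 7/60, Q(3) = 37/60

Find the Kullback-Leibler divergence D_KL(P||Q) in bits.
0.1789 bits

D_KL(P||Q) = Σ P(x) log₂(P(x)/Q(x))

Computing term by term:
  P(1)·log₂(P(1)/Q(1)) = (7/60)·log₂((7/60)/(4/15)) = -0.13914
  P(2)·log₂(P(2)/Q(2)) = (4/15)·log₂((4/15)/(7/60)) = 0.31804
  P(3)·log₂(P(3)/Q(3)) = (37/60)·log₂((37/60)/(37/60)) = 0.00000

D_KL(P||Q) = -0.13914 + 0.31804 + 0.00000 = 0.17890 ≈ 0.1789 bits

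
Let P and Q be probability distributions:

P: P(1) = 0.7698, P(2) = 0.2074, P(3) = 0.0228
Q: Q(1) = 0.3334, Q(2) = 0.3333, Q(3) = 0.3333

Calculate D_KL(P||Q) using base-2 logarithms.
0.6992 bits

D_KL(P||Q) = Σ P(x) log₂(P(x)/Q(x))

Computing term by term:
  P(1)·log₂(P(1)/Q(1)) = 0.7698·log₂(0.7698/0.3334) = 0.92933
  P(2)·log₂(P(2)/Q(2)) = 0.2074·log₂(0.2074/0.3333) = -0.14195
  P(3)·log₂(P(3)/Q(3)) = 0.0228·log₂(0.0228/0.3333) = -0.08823

D_KL(P||Q) = 0.92933 - 0.14195 - 0.08823 = 0.69915 ≈ 0.6992 bits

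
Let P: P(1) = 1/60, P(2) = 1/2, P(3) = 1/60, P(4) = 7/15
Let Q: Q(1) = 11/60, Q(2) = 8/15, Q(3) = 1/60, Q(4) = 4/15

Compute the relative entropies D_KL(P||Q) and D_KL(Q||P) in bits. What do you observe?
D_KL(P||Q) = 0.2726 bits, D_KL(Q||P) = 0.4686 bits. The two directions give different values (D_KL(Q||P) exceeds D_KL(P||Q) by 0.1960 bits): KL divergence is asymmetric.

D_KL(P||Q) = Σ P(x) log₂(P(x)/Q(x))

Computing term by term:
  P(1)·log₂(P(1)/Q(1)) = (1/60)·log₂((1/60)/(11/60)) = -0.05766
  P(2)·log₂(P(2)/Q(2)) = (1/2)·log₂((1/2)/(8/15)) = -0.04655
  P(3)·log₂(P(3)/Q(3)) = (1/60)·log₂((1/60)/(1/60)) = 0.00000
  P(4)·log₂(P(4)/Q(4)) = (7/15)·log₂((7/15)/(4/15)) = 0.37677

D_KL(P||Q) = -0.05766 - 0.04655 + 0.00000 + 0.37677 = 0.27256 ≈ 0.2726 bits

D_KL(Q||P) = Σ Q(x) log₂(Q(x)/P(x))

Computing term by term:
  Q(1)·log₂(Q(1)/P(1)) = (11/60)·log₂((11/60)/(1/60)) = 0.63423
  Q(2)·log₂(Q(2)/P(2)) = (8/15)·log₂((8/15)/(1/2)) = 0.04966
  Q(3)·log₂(Q(3)/P(3)) = (1/60)·log₂((1/60)/(1/60)) = 0.00000
  Q(4)·log₂(Q(4)/P(4)) = (4/15)·log₂((4/15)/(7/15)) = -0.21529

D_KL(Q||P) = 0.63423 + 0.04966 + 0.00000 - 0.21529 = 0.46860 ≈ 0.4686 bits

These are NOT equal (difference: 0.1960 bits). KL divergence is asymmetric: D_KL(P||Q) ≠ D_KL(Q||P) in general.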